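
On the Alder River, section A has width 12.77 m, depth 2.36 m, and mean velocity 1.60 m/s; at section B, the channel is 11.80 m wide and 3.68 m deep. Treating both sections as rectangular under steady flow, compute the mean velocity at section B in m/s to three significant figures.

Q = A₁V₁ = (12.77×2.36) × 1.60 = 48.22 m³/s
A₂ = 11.80 × 3.68 = 43.42 m²
V₂ = Q/A₂ = 48.22/43.42 = 1.110 m/s

1.11 m/s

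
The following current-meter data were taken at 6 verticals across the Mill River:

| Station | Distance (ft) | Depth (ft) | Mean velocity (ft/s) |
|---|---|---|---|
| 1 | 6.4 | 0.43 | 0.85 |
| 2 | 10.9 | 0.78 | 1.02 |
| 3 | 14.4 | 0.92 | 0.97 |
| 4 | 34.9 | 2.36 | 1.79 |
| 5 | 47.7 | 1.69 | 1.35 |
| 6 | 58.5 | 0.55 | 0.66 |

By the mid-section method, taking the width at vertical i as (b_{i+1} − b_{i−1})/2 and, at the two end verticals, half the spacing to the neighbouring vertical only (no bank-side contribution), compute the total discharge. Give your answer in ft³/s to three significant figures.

w_1 = (10.9 − 6.4)/2 = 2.25 ft; q_1 = 0.85 × 0.43 × 2.25 = 0.8224 ft³/s
w_2 = (14.4 − 6.4)/2 = 4 ft; q_2 = 1.02 × 0.78 × 4 = 3.182 ft³/s
w_3 = (34.9 − 10.9)/2 = 12 ft; q_3 = 0.97 × 0.92 × 12 = 10.71 ft³/s
w_4 = (47.7 − 14.4)/2 = 16.65 ft; q_4 = 1.79 × 2.36 × 16.65 = 70.34 ft³/s
w_5 = (58.5 − 34.9)/2 = 11.8 ft; q_5 = 1.35 × 1.69 × 11.8 = 26.92 ft³/s
w_6 = (58.5 − 47.7)/2 = 5.4 ft; q_6 = 0.66 × 0.55 × 5.4 = 1.960 ft³/s
Q = Σ qᵢ = 113.9 ft³/s

114 ft³/s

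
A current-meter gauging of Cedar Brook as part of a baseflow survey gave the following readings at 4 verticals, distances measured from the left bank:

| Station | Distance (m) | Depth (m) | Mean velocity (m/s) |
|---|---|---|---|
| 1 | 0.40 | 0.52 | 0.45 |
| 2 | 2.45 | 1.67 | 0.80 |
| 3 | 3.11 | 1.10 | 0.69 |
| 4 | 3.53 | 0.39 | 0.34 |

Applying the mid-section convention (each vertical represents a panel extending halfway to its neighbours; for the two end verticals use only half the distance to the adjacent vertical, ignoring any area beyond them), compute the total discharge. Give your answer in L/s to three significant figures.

2490 L/s

w_1 = (2.45 − 0.40)/2 = 1.025 m; q_1 = 0.45 × 0.52 × 1.025 = 0.2399 m³/s
w_2 = (3.11 − 0.40)/2 = 1.355 m; q_2 = 0.80 × 1.67 × 1.355 = 1.810 m³/s
w_3 = (3.53 − 2.45)/2 = 0.54 m; q_3 = 0.69 × 1.10 × 0.54 = 0.4099 m³/s
w_4 = (3.53 − 3.11)/2 = 0.21 m; q_4 = 0.34 × 0.39 × 0.21 = 0.02785 m³/s
Q = Σ qᵢ = 2.488 m³/s
= 2.488 × 1000 = 2488 L/s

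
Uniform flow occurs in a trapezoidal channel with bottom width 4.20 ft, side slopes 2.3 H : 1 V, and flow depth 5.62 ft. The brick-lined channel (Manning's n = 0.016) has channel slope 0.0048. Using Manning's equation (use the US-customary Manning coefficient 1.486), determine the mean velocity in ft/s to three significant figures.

A = (b + z·y)·y = (4.20 + 2.3×5.62)×5.62 = 96.25 ft²
P = b + 2y√(1+z²) = 4.20 + 2×5.62×√(1+2.3²) = 32.39 ft
R = A/P = 96.25/32.39 = 2.972 ft
Q = (1.486/n)·A·R^(2/3)·S^(1/2) = (1.486/0.016) × 96.25 × 2.972^(2/3) × 0.0048^(1/2) = 1280 ft³/s
V = Q/A = 1280/96.25 = 13.30 ft/s

13.3 ft/s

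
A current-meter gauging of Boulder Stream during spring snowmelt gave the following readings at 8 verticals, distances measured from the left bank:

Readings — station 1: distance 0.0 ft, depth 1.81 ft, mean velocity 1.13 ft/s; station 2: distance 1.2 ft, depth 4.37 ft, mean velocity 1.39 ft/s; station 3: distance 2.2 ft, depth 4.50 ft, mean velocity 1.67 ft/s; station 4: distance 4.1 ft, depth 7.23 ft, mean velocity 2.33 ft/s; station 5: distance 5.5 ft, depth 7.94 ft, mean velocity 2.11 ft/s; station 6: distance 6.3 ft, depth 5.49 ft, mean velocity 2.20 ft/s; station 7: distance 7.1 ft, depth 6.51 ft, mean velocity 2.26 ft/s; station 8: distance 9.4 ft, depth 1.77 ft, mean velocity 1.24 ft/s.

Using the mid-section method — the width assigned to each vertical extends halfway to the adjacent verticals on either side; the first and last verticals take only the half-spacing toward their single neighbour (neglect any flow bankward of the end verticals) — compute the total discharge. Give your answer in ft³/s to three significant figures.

w_1 = (1.2 − 0.0)/2 = 0.6 ft; q_1 = 1.13 × 1.81 × 0.6 = 1.227 ft³/s
w_2 = (2.2 − 0.0)/2 = 1.1 ft; q_2 = 1.39 × 4.37 × 1.1 = 6.682 ft³/s
w_3 = (4.1 − 1.2)/2 = 1.45 ft; q_3 = 1.67 × 4.50 × 1.45 = 10.90 ft³/s
w_4 = (5.5 − 2.2)/2 = 1.65 ft; q_4 = 2.33 × 7.23 × 1.65 = 27.80 ft³/s
w_5 = (6.3 − 4.1)/2 = 1.1 ft; q_5 = 2.11 × 7.94 × 1.1 = 18.43 ft³/s
w_6 = (7.1 − 5.5)/2 = 0.8 ft; q_6 = 2.20 × 5.49 × 0.8 = 9.662 ft³/s
w_7 = (9.4 − 6.3)/2 = 1.55 ft; q_7 = 2.26 × 6.51 × 1.55 = 22.80 ft³/s
w_8 = (9.4 − 7.1)/2 = 1.15 ft; q_8 = 1.24 × 1.77 × 1.15 = 2.524 ft³/s
Q = Σ qᵢ = 100.0 ft³/s

100 ft³/s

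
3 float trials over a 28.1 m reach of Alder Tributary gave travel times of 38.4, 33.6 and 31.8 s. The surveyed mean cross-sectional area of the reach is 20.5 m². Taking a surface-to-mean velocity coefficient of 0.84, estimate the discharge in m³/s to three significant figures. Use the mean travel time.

14.0 m³/s

t̄ = (38.4 + 33.6 + 31.8) / 3 = 34.6 s
v_surface = L / t̄ = 28.1 / 34.6 = 0.8121 m/s
v_mean = 0.84 × 0.8121 = 0.6822 m/s
Q = A × v_mean = 20.5 × 0.6822 = 13.99 m³/s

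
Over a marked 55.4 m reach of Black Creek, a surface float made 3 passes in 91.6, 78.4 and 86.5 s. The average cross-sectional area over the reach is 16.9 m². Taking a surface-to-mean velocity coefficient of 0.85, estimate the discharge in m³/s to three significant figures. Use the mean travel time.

t̄ = (91.6 + 78.4 + 86.5) / 3 = 85.5 s
v_surface = L / t̄ = 55.4 / 85.5 = 0.6480 m/s
v_mean = 0.85 × 0.6480 = 0.5508 m/s
Q = A × v_mean = 16.9 × 0.5508 = 9.308 m³/s

9.31 m³/s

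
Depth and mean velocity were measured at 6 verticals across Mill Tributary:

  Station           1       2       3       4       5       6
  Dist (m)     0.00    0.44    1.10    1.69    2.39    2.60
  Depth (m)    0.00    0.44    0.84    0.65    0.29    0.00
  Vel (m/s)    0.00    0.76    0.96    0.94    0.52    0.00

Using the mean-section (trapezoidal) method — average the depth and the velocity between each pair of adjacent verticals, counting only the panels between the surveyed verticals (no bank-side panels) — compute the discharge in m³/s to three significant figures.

Panel 1-2: Δb = 0.44 m, d̄ = (0.00+0.44)/2 = 0.22, v̄ = (0.00+0.76)/2 = 0.38 → q = 0.44×0.22×0.38 = 0.03678 m³/s
Panel 2-3: Δb = 0.66 m, d̄ = (0.44+0.84)/2 = 0.64, v̄ = (0.76+0.96)/2 = 0.86 → q = 0.66×0.64×0.86 = 0.3633 m³/s
Panel 3-4: Δb = 0.59 m, d̄ = (0.84+0.65)/2 = 0.745, v̄ = (0.96+0.94)/2 = 0.95 → q = 0.59×0.745×0.95 = 0.4176 m³/s
Panel 4-5: Δb = 0.7 m, d̄ = (0.65+0.29)/2 = 0.47, v̄ = (0.94+0.52)/2 = 0.73 → q = 0.7×0.47×0.73 = 0.2402 m³/s
Panel 5-6: Δb = 0.21 m, d̄ = (0.29+0.00)/2 = 0.145, v̄ = (0.52+0.00)/2 = 0.26 → q = 0.21×0.145×0.26 = 0.007917 m³/s
Q = Σ q = 1.066 m³/s

1.07 m³/s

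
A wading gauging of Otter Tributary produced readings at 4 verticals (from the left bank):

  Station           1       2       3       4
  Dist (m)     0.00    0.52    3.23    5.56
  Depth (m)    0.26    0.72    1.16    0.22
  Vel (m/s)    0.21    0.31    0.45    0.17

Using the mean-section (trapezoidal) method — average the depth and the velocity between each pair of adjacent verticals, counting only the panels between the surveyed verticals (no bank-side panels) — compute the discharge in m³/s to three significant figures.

Panel 1-2: Δb = 0.52 m, d̄ = (0.26+0.72)/2 = 0.49, v̄ = (0.21+0.31)/2 = 0.26 → q = 0.52×0.49×0.26 = 0.06625 m³/s
Panel 2-3: Δb = 2.71 m, d̄ = (0.72+1.16)/2 = 0.94, v̄ = (0.31+0.45)/2 = 0.38 → q = 2.71×0.94×0.38 = 0.9680 m³/s
Panel 3-4: Δb = 2.33 m, d̄ = (1.16+0.22)/2 = 0.69, v̄ = (0.45+0.17)/2 = 0.31 → q = 2.33×0.69×0.31 = 0.4984 m³/s
Q = Σ q = 1.533 m³/s

1.53 m³/s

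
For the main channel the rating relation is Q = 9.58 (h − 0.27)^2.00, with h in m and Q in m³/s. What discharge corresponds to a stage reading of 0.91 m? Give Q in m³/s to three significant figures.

Q = 9.58 × (0.91 − 0.27)^2.00 = 9.58 × 0.64^2.00 = 3.924 m³/s

3.92 m³/s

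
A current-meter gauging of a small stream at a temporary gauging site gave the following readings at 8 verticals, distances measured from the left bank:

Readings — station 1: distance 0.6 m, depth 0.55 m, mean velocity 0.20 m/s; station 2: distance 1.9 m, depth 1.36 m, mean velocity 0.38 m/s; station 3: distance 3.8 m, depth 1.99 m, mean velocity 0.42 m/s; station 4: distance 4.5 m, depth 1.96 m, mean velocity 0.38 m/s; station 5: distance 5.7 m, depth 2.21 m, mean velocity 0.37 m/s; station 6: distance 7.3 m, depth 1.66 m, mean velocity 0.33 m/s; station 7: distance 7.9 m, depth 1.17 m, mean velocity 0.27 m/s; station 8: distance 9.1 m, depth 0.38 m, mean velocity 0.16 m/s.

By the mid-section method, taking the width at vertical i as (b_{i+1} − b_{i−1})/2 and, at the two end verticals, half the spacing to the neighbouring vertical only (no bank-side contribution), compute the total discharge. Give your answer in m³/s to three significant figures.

4.76 m³/s

w_1 = (1.9 − 0.6)/2 = 0.65 m; q_1 = 0.20 × 0.55 × 0.65 = 0.07150 m³/s
w_2 = (3.8 − 0.6)/2 = 1.6 m; q_2 = 0.38 × 1.36 × 1.6 = 0.8269 m³/s
w_3 = (4.5 − 1.9)/2 = 1.3 m; q_3 = 0.42 × 1.99 × 1.3 = 1.087 m³/s
w_4 = (5.7 − 3.8)/2 = 0.95 m; q_4 = 0.38 × 1.96 × 0.95 = 0.7076 m³/s
w_5 = (7.3 − 4.5)/2 = 1.4 m; q_5 = 0.37 × 2.21 × 1.4 = 1.145 m³/s
w_6 = (7.9 − 5.7)/2 = 1.1 m; q_6 = 0.33 × 1.66 × 1.1 = 0.6026 m³/s
w_7 = (9.1 − 7.3)/2 = 0.9 m; q_7 = 0.27 × 1.17 × 0.9 = 0.2843 m³/s
w_8 = (9.1 − 7.9)/2 = 0.6 m; q_8 = 0.16 × 0.38 × 0.6 = 0.03648 m³/s
Q = Σ qᵢ = 4.761 m³/s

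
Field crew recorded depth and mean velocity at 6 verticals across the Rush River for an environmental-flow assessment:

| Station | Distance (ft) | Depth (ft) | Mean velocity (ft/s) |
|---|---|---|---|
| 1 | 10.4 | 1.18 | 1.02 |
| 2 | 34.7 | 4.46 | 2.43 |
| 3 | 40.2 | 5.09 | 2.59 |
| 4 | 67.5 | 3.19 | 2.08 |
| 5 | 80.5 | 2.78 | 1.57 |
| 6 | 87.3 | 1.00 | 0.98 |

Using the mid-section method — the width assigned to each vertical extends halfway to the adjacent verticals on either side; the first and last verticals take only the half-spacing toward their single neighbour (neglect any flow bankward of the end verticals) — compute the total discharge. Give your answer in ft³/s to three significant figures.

573 ft³/s

w_1 = (34.7 − 10.4)/2 = 12.15 ft; q_1 = 1.02 × 1.18 × 12.15 = 14.62 ft³/s
w_2 = (40.2 − 10.4)/2 = 14.9 ft; q_2 = 2.43 × 4.46 × 14.9 = 161.5 ft³/s
w_3 = (67.5 − 34.7)/2 = 16.4 ft; q_3 = 2.59 × 5.09 × 16.4 = 216.2 ft³/s
w_4 = (80.5 − 40.2)/2 = 20.15 ft; q_4 = 2.08 × 3.19 × 20.15 = 133.7 ft³/s
w_5 = (87.3 − 67.5)/2 = 9.9 ft; q_5 = 1.57 × 2.78 × 9.9 = 43.21 ft³/s
w_6 = (87.3 − 80.5)/2 = 3.4 ft; q_6 = 0.98 × 1.00 × 3.4 = 3.332 ft³/s
Q = Σ qᵢ = 572.6 ft³/s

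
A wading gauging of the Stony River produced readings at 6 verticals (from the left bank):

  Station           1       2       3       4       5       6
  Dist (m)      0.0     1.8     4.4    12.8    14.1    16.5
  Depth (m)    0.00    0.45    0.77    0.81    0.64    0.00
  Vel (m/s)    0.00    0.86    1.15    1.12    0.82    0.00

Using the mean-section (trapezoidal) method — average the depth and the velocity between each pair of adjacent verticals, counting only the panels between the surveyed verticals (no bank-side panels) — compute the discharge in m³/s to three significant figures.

Panel 1-2: Δb = 1.8 m, d̄ = (0.00+0.45)/2 = 0.225, v̄ = (0.00+0.86)/2 = 0.43 → q = 1.8×0.225×0.43 = 0.1742 m³/s
Panel 2-3: Δb = 2.6 m, d̄ = (0.45+0.77)/2 = 0.61, v̄ = (0.86+1.15)/2 = 1.005 → q = 2.6×0.61×1.005 = 1.594 m³/s
Panel 3-4: Δb = 8.4 m, d̄ = (0.77+0.81)/2 = 0.79, v̄ = (1.15+1.12)/2 = 1.135 → q = 8.4×0.79×1.135 = 7.532 m³/s
Panel 4-5: Δb = 1.3 m, d̄ = (0.81+0.64)/2 = 0.725, v̄ = (1.12+0.82)/2 = 0.97 → q = 1.3×0.725×0.97 = 0.9142 m³/s
Panel 5-6: Δb = 2.4 m, d̄ = (0.64+0.00)/2 = 0.32, v̄ = (0.82+0.00)/2 = 0.41 → q = 2.4×0.32×0.41 = 0.3149 m³/s
Q = Σ q = 10.53 m³/s

10.5 m³/s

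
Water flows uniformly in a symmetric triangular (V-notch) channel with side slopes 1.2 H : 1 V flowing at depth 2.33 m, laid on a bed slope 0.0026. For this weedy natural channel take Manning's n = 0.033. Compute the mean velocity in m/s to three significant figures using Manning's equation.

1.43 m/s

A = z·y² = 1.2×2.33² = 6.515 m²
P = 2y√(1+z²) = 2×2.33×√(1+1.2²) = 7.279 m
R = A/P = 6.515/7.279 = 0.8950 m
Q = (1/n)·A·R^(2/3)·S^(1/2) = (1/0.033) × 6.515 × 0.8950^(2/3) × 0.0026^(1/2) = 9.348 m³/s
V = Q/A = 9.348/6.515 = 1.435 m/s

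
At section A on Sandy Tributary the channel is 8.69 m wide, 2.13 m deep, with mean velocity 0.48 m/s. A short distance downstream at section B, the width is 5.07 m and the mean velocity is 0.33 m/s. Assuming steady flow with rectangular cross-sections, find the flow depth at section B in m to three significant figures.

5.31 m

Q = A₁V₁ = (8.69×2.13) × 0.48 = 8.885 m³/s
d₂ = Q/(b₂ V₂) = 8.885/(5.07×0.33) = 5.310 m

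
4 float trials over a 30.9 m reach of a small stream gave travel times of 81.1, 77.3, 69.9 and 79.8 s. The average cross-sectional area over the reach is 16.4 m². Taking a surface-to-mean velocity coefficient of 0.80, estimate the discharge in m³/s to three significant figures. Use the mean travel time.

5.26 m³/s

t̄ = (81.1 + 77.3 + 69.9 + 79.8) / 4 = 77.025 s
v_surface = L / t̄ = 30.9 / 77.025 = 0.4012 m/s
v_mean = 0.80 × 0.4012 = 0.3209 m/s
Q = A × v_mean = 16.4 × 0.3209 = 5.263 m³/s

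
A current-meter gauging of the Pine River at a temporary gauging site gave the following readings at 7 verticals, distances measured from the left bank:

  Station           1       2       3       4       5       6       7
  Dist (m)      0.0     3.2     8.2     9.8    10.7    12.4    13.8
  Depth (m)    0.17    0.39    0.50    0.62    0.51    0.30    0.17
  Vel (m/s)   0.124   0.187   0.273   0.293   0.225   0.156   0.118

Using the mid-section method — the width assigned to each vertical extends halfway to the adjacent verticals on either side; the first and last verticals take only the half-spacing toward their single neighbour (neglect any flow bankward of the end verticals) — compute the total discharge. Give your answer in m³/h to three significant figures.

4490 m³/h

w_1 = (3.2 − 0.0)/2 = 1.6 m; q_1 = 0.124 × 0.17 × 1.6 = 0.03373 m³/s
w_2 = (8.2 − 0.0)/2 = 4.1 m; q_2 = 0.187 × 0.39 × 4.1 = 0.2990 m³/s
w_3 = (9.8 − 3.2)/2 = 3.3 m; q_3 = 0.273 × 0.50 × 3.3 = 0.4505 m³/s
w_4 = (10.7 − 8.2)/2 = 1.25 m; q_4 = 0.293 × 0.62 × 1.25 = 0.2271 m³/s
w_5 = (12.4 − 9.8)/2 = 1.3 m; q_5 = 0.225 × 0.51 × 1.3 = 0.1492 m³/s
w_6 = (13.8 − 10.7)/2 = 1.55 m; q_6 = 0.156 × 0.30 × 1.55 = 0.07254 m³/s
w_7 = (13.8 − 12.4)/2 = 0.7 m; q_7 = 0.118 × 0.17 × 0.7 = 0.01404 m³/s
Q = Σ qᵢ = 1.246 m³/s
= 1.246 × 3600 = 4486 m³/h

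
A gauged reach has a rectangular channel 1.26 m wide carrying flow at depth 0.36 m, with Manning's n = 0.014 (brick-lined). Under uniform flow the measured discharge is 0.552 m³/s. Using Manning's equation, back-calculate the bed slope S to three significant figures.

A = b·y = 1.26 × 0.36 = 0.4536 m²
P = b + 2y = 1.26 + 2×0.36 = 1.980 m
R = A/P = 0.4536/1.980 = 0.2291 m
S = (Q·n / (1·A·R^(2/3)))² = (0.552×0.014 / (1×0.4536×0.3744))² = 0.002071

0.00207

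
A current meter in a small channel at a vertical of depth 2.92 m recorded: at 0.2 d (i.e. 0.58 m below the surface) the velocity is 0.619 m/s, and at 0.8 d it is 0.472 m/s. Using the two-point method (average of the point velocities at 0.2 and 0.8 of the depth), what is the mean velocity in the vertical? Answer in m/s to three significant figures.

0.546 m/s

v̄ = (0.619 + 0.472) / 2 = 0.5455 m/s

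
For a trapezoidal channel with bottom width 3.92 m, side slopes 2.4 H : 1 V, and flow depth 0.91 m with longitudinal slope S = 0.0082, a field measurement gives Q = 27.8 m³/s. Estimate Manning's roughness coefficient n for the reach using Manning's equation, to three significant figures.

0.0135

A = (b + z·y)·y = (3.92 + 2.4×0.91)×0.91 = 5.555 m²
P = b + 2y√(1+z²) = 3.92 + 2×0.91×√(1+2.4²) = 8.652 m
R = A/P = 5.555/8.652 = 0.6420 m
n = (1/Q)·A·R^(2/3)·S^(1/2) = (1/27.8) × 5.555 × 0.7442 × 0.09055 = 0.01347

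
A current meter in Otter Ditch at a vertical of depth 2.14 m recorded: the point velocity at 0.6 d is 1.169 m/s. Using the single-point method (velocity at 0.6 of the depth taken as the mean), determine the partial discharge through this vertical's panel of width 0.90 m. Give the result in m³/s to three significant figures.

v̄ = v₀.₆ = 1.169 m/s
q = v̄ × d × w = 1.169 × 2.14 × 0.90 = 2.251 m³/s

2.25 m³/s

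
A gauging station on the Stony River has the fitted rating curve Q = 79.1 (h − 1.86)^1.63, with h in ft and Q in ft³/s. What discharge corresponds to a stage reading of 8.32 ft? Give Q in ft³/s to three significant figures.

Q = 79.1 × (8.32 − 1.86)^1.63 = 79.1 × 6.46^1.63 = 1655 ft³/s

1660 ft³/s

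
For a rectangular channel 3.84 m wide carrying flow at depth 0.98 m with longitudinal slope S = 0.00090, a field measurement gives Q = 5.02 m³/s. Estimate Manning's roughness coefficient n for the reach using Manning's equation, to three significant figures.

A = b·y = 3.84 × 0.98 = 3.763 m²
P = b + 2y = 3.84 + 2×0.98 = 5.800 m
R = A/P = 3.763/5.800 = 0.6488 m
n = (1/Q)·A·R^(2/3)·S^(1/2) = (1/5.02) × 3.763 × 0.7495 × 0.03000 = 0.01685

0.0169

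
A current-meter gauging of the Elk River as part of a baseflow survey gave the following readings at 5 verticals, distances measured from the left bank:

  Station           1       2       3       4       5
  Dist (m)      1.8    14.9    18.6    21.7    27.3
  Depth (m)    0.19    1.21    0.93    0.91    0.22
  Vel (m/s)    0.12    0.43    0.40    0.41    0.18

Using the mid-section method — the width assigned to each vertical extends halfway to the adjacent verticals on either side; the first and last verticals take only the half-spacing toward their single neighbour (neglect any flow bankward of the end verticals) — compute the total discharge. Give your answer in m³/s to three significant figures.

w_1 = (14.9 − 1.8)/2 = 6.55 m; q_1 = 0.12 × 0.19 × 6.55 = 0.1493 m³/s
w_2 = (18.6 − 1.8)/2 = 8.4 m; q_2 = 0.43 × 1.21 × 8.4 = 4.371 m³/s
w_3 = (21.7 − 14.9)/2 = 3.4 m; q_3 = 0.40 × 0.93 × 3.4 = 1.265 m³/s
w_4 = (27.3 − 18.6)/2 = 4.35 m; q_4 = 0.41 × 0.91 × 4.35 = 1.623 m³/s
w_5 = (27.3 − 21.7)/2 = 2.8 m; q_5 = 0.18 × 0.22 × 2.8 = 0.1109 m³/s
Q = Σ qᵢ = 7.519 m³/s

7.52 m³/s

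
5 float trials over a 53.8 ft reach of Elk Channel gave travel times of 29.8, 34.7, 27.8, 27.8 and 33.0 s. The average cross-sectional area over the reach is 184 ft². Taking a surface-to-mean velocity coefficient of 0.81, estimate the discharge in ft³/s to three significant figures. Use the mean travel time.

t̄ = (29.8 + 34.7 + 27.8 + 27.8 + 33.0) / 5 = 30.62 s
v_surface = L / t̄ = 53.8 / 30.62 = 1.757 ft/s
v_mean = 0.81 × 1.757 = 1.423 ft/s
Q = A × v_mean = 184 × 1.423 = 261.9 ft³/s

262 ft³/s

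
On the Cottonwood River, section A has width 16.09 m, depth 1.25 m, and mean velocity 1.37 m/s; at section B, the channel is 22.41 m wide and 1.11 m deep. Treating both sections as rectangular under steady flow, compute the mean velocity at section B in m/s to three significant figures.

Q = A₁V₁ = (16.09×1.25) × 1.37 = 27.55 m³/s
A₂ = 22.41 × 1.11 = 24.88 m²
V₂ = Q/A₂ = 27.55/24.88 = 1.108 m/s

1.11 m/s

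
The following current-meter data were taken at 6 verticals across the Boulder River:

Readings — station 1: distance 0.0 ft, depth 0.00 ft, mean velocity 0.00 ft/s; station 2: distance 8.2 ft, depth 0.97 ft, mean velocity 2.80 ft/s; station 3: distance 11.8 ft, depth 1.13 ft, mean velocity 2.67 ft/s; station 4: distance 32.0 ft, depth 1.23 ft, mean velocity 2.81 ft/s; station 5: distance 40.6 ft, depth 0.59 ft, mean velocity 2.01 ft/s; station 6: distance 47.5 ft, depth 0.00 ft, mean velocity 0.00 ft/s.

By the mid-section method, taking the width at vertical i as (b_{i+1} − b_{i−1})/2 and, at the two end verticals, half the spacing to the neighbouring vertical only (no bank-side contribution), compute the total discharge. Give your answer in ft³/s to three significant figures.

111 ft³/s

w_2 = (11.8 − 0.0)/2 = 5.9 ft; q_2 = 2.80 × 0.97 × 5.9 = 16.02 ft³/s
w_3 = (32.0 − 8.2)/2 = 11.9 ft; q_3 = 2.67 × 1.13 × 11.9 = 35.90 ft³/s
w_4 = (40.6 − 11.8)/2 = 14.4 ft; q_4 = 2.81 × 1.23 × 14.4 = 49.77 ft³/s
w_5 = (47.5 − 32.0)/2 = 7.75 ft; q_5 = 2.01 × 0.59 × 7.75 = 9.191 ft³/s
Stations 1, 6 contribute zero (depth or velocity is 0).
Q = Σ qᵢ = 110.9 ft³/s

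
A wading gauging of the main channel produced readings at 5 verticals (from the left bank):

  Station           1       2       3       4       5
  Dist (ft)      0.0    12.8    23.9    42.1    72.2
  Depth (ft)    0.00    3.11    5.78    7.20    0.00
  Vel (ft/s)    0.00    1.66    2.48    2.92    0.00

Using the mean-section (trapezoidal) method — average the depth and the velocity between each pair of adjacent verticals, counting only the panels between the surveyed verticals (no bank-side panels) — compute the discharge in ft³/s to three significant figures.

596 ft³/s

Panel 1-2: Δb = 12.8 ft, d̄ = (0.00+3.11)/2 = 1.555, v̄ = (0.00+1.66)/2 = 0.83 → q = 12.8×1.555×0.83 = 16.52 ft³/s
Panel 2-3: Δb = 11.1 ft, d̄ = (3.11+5.78)/2 = 4.445, v̄ = (1.66+2.48)/2 = 2.07 → q = 11.1×4.445×2.07 = 102.1 ft³/s
Panel 3-4: Δb = 18.2 ft, d̄ = (5.78+7.20)/2 = 6.49, v̄ = (2.48+2.92)/2 = 2.7 → q = 18.2×6.49×2.7 = 318.9 ft³/s
Panel 4-5: Δb = 30.1 ft, d̄ = (7.20+0.00)/2 = 3.6, v̄ = (2.92+0.00)/2 = 1.46 → q = 30.1×3.6×1.46 = 158.2 ft³/s
Q = Σ q = 595.8 ft³/s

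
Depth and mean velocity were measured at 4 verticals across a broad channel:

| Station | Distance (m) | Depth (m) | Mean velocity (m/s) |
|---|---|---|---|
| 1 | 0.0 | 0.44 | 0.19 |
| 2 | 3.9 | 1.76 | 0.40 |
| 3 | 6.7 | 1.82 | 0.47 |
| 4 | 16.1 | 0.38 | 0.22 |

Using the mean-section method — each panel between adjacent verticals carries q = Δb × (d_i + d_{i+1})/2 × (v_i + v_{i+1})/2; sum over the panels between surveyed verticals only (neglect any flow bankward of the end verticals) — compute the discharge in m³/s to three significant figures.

Panel 1-2: Δb = 3.9 m, d̄ = (0.44+1.76)/2 = 1.1, v̄ = (0.19+0.40)/2 = 0.295 → q = 3.9×1.1×0.295 = 1.266 m³/s
Panel 2-3: Δb = 2.8 m, d̄ = (1.76+1.82)/2 = 1.79, v̄ = (0.40+0.47)/2 = 0.435 → q = 2.8×1.79×0.435 = 2.180 m³/s
Panel 3-4: Δb = 9.4 m, d̄ = (1.82+0.38)/2 = 1.1, v̄ = (0.47+0.22)/2 = 0.345 → q = 9.4×1.1×0.345 = 3.567 m³/s
Q = Σ q = 7.013 m³/s

7.01 m³/s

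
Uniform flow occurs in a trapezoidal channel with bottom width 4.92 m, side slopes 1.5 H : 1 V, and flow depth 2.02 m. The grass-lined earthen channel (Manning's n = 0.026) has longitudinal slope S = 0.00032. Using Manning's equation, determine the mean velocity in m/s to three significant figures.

0.826 m/s

A = (b + z·y)·y = (4.92 + 1.5×2.02)×2.02 = 16.06 m²
P = b + 2y√(1+z²) = 4.92 + 2×2.02×√(1+1.5²) = 12.20 m
R = A/P = 16.06/12.20 = 1.316 m
Q = (1/n)·A·R^(2/3)·S^(1/2) = (1/0.026) × 16.06 × 1.316^(2/3) × 0.00032^(1/2) = 13.27 m³/s
V = Q/A = 13.27/16.06 = 0.8262 m/s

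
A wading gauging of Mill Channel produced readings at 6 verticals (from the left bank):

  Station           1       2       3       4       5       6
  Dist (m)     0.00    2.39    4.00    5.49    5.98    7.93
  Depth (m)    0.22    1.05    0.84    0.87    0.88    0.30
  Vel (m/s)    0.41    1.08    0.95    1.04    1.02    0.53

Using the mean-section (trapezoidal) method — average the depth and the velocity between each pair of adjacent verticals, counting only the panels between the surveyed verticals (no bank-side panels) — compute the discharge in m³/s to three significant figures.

Panel 1-2: Δb = 2.39 m, d̄ = (0.22+1.05)/2 = 0.635, v̄ = (0.41+1.08)/2 = 0.745 → q = 2.39×0.635×0.745 = 1.131 m³/s
Panel 2-3: Δb = 1.61 m, d̄ = (1.05+0.84)/2 = 0.945, v̄ = (1.08+0.95)/2 = 1.015 → q = 1.61×0.945×1.015 = 1.544 m³/s
Panel 3-4: Δb = 1.49 m, d̄ = (0.84+0.87)/2 = 0.855, v̄ = (0.95+1.04)/2 = 0.995 → q = 1.49×0.855×0.995 = 1.268 m³/s
Panel 4-5: Δb = 0.49 m, d̄ = (0.87+0.88)/2 = 0.875, v̄ = (1.04+1.02)/2 = 1.03 → q = 0.49×0.875×1.03 = 0.4416 m³/s
Panel 5-6: Δb = 1.95 m, d̄ = (0.88+0.30)/2 = 0.59, v̄ = (1.02+0.53)/2 = 0.775 → q = 1.95×0.59×0.775 = 0.8916 m³/s
Q = Σ q = 5.276 m³/s

5.28 m³/s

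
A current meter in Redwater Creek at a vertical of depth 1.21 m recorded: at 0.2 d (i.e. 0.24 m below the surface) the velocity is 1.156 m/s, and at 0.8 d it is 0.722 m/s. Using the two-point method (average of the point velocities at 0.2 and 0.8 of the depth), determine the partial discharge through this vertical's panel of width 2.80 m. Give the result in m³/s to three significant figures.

3.18 m³/s

v̄ = (1.156 + 0.722) / 2 = 0.9390 m/s
q = v̄ × d × w = 0.9390 × 1.21 × 2.80 = 3.181 m³/s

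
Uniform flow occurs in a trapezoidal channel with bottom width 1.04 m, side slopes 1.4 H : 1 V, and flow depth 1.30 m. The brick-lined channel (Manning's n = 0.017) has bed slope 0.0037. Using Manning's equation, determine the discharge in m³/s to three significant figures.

A = (b + z·y)·y = (1.04 + 1.4×1.30)×1.30 = 3.718 m²
P = b + 2y√(1+z²) = 1.04 + 2×1.30×√(1+1.4²) = 5.513 m
R = A/P = 3.718/5.513 = 0.6744 m
Q = (1/n)·A·R^(2/3)·S^(1/2) = (1/0.017) × 3.718 × 0.6744^(2/3) × 0.0037^(1/2) = 10.23 m³/s

10.2 m³/s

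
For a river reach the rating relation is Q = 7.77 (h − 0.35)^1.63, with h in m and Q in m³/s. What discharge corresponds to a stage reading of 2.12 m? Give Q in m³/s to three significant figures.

19.7 m³/s

Q = 7.77 × (2.12 − 0.35)^1.63 = 7.77 × 1.77^1.63 = 19.71 m³/s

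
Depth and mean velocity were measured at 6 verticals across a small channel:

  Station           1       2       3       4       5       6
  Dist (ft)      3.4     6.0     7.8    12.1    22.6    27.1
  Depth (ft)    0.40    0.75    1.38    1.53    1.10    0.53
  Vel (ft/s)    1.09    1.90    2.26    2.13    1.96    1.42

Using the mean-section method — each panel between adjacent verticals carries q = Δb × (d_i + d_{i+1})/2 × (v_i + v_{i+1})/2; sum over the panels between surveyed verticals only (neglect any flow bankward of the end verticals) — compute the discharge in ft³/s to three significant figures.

Panel 1-2: Δb = 2.6 ft, d̄ = (0.40+0.75)/2 = 0.575, v̄ = (1.09+1.90)/2 = 1.495 → q = 2.6×0.575×1.495 = 2.235 ft³/s
Panel 2-3: Δb = 1.8 ft, d̄ = (0.75+1.38)/2 = 1.065, v̄ = (1.90+2.26)/2 = 2.08 → q = 1.8×1.065×2.08 = 3.987 ft³/s
Panel 3-4: Δb = 4.3 ft, d̄ = (1.38+1.53)/2 = 1.455, v̄ = (2.26+2.13)/2 = 2.195 → q = 4.3×1.455×2.195 = 13.73 ft³/s
Panel 4-5: Δb = 10.5 ft, d̄ = (1.53+1.10)/2 = 1.315, v̄ = (2.13+1.96)/2 = 2.045 → q = 10.5×1.315×2.045 = 28.24 ft³/s
Panel 5-6: Δb = 4.5 ft, d̄ = (1.10+0.53)/2 = 0.815, v̄ = (1.96+1.42)/2 = 1.69 → q = 4.5×0.815×1.69 = 6.198 ft³/s
Q = Σ q = 54.39 ft³/s

54.4 ft³/s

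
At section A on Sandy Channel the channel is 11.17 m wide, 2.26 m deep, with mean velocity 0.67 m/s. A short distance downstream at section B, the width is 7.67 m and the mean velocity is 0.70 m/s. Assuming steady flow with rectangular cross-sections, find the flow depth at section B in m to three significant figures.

3.15 m

Q = A₁V₁ = (11.17×2.26) × 0.67 = 16.91 m³/s
d₂ = Q/(b₂ V₂) = 16.91/(7.67×0.70) = 3.150 m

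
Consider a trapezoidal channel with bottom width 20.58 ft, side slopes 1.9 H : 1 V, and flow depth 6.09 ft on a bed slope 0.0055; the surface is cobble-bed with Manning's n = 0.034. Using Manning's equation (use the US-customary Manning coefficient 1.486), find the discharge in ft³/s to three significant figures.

A = (b + z·y)·y = (20.58 + 1.9×6.09)×6.09 = 195.8 ft²
P = b + 2y√(1+z²) = 20.58 + 2×6.09×√(1+1.9²) = 46.73 ft
R = A/P = 195.8/46.73 = 4.190 ft
Q = (1.486/n)·A·R^(2/3)·S^(1/2) = (1.486/0.034) × 195.8 × 4.190^(2/3) × 0.0055^(1/2) = 1649 ft³/s

1650 ft³/s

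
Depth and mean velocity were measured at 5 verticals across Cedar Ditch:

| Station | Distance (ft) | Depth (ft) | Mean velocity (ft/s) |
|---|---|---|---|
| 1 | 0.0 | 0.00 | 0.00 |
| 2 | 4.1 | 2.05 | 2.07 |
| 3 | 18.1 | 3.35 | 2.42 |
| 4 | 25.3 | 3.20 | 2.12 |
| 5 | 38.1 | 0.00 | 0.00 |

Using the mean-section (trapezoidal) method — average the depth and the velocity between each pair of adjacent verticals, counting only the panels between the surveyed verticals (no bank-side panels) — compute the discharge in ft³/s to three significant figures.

Panel 1-2: Δb = 4.1 ft, d̄ = (0.00+2.05)/2 = 1.025, v̄ = (0.00+2.07)/2 = 1.035 → q = 4.1×1.025×1.035 = 4.350 ft³/s
Panel 2-3: Δb = 14 ft, d̄ = (2.05+3.35)/2 = 2.7, v̄ = (2.07+2.42)/2 = 2.245 → q = 14×2.7×2.245 = 84.86 ft³/s
Panel 3-4: Δb = 7.2 ft, d̄ = (3.35+3.20)/2 = 3.275, v̄ = (2.42+2.12)/2 = 2.27 → q = 7.2×3.275×2.27 = 53.53 ft³/s
Panel 4-5: Δb = 12.8 ft, d̄ = (3.20+0.00)/2 = 1.6, v̄ = (2.12+0.00)/2 = 1.06 → q = 12.8×1.6×1.06 = 21.71 ft³/s
Q = Σ q = 164.4 ft³/s

164 ft³/s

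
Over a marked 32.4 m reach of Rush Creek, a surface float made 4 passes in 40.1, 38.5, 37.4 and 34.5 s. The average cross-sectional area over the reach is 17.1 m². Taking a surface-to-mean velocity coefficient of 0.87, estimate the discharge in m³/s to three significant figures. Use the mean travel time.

12.8 m³/s

t̄ = (40.1 + 38.5 + 37.4 + 34.5) / 4 = 37.625 s
v_surface = L / t̄ = 32.4 / 37.625 = 0.8611 m/s
v_mean = 0.87 × 0.8611 = 0.7492 m/s
Q = A × v_mean = 17.1 × 0.7492 = 12.81 m³/s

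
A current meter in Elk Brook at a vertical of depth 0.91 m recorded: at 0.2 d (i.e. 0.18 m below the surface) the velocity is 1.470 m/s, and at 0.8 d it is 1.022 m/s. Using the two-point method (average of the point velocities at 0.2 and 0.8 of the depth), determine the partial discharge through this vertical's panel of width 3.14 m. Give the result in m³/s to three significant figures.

v̄ = (1.470 + 1.022) / 2 = 1.246 m/s
q = v̄ × d × w = 1.246 × 0.91 × 3.14 = 3.560 m³/s

3.56 m³/s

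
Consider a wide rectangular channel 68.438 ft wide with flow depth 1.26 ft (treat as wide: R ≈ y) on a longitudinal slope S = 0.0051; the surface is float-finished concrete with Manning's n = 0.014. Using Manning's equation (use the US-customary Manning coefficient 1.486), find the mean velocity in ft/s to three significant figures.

8.84 ft/s

A = b·y = 68.438 × 1.26 = 86.23 ft²
Wide channel: R ≈ y = 1.26 ft
Q = (1.486/n)·A·R^(2/3)·S^(1/2) = (1.486/0.014) × 86.23 × 1.260^(2/3) × 0.0051^(1/2) = 762.5 ft³/s
V = Q/A = 762.5/86.23 = 8.843 ft/s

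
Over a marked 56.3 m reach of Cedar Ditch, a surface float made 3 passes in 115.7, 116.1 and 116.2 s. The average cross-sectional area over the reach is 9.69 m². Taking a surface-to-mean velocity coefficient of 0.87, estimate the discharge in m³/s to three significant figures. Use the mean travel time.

4.09 m³/s

t̄ = (115.7 + 116.1 + 116.2) / 3 = 116 s
v_surface = L / t̄ = 56.3 / 116 = 0.4853 m/s
v_mean = 0.87 × 0.4853 = 0.4223 m/s
Q = A × v_mean = 9.69 × 0.4223 = 4.092 m³/s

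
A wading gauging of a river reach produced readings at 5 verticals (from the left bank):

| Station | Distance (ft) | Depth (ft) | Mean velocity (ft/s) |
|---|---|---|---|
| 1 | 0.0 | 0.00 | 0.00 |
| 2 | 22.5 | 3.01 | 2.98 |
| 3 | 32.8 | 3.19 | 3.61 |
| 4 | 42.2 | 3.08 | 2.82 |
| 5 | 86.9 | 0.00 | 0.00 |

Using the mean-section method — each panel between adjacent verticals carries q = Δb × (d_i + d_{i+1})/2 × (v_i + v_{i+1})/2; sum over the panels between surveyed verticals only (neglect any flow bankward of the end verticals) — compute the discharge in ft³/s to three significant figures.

347 ft³/s

Panel 1-2: Δb = 22.5 ft, d̄ = (0.00+3.01)/2 = 1.505, v̄ = (0.00+2.98)/2 = 1.49 → q = 22.5×1.505×1.49 = 50.46 ft³/s
Panel 2-3: Δb = 10.3 ft, d̄ = (3.01+3.19)/2 = 3.1, v̄ = (2.98+3.61)/2 = 3.295 → q = 10.3×3.1×3.295 = 105.2 ft³/s
Panel 3-4: Δb = 9.4 ft, d̄ = (3.19+3.08)/2 = 3.135, v̄ = (3.61+2.82)/2 = 3.215 → q = 9.4×3.135×3.215 = 94.74 ft³/s
Panel 4-5: Δb = 44.7 ft, d̄ = (3.08+0.00)/2 = 1.54, v̄ = (2.82+0.00)/2 = 1.41 → q = 44.7×1.54×1.41 = 97.06 ft³/s
Q = Σ q = 347.5 ft³/s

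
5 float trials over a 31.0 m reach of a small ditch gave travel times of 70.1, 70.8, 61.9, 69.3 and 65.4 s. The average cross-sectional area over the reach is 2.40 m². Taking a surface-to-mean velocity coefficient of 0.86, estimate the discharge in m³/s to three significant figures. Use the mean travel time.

0.948 m³/s

t̄ = (70.1 + 70.8 + 61.9 + 69.3 + 65.4) / 5 = 67.5 s
v_surface = L / t̄ = 31.0 / 67.5 = 0.4593 m/s
v_mean = 0.86 × 0.4593 = 0.3950 m/s
Q = A × v_mean = 2.40 × 0.3950 = 0.9479 m³/s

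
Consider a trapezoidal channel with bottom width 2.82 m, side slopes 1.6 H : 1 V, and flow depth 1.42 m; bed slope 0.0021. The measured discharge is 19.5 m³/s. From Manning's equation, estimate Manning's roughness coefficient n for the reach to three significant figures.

0.0157

A = (b + z·y)·y = (2.82 + 1.6×1.42)×1.42 = 7.231 m²
P = b + 2y√(1+z²) = 2.82 + 2×1.42×√(1+1.6²) = 8.179 m
R = A/P = 7.231/8.179 = 0.8841 m
n = (1/Q)·A·R^(2/3)·S^(1/2) = (1/19.5) × 7.231 × 0.9212 × 0.04583 = 0.01565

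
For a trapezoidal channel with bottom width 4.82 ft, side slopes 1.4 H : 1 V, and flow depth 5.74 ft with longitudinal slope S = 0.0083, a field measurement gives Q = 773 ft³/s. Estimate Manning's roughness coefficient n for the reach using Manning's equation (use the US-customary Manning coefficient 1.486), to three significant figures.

0.0269

A = (b + z·y)·y = (4.82 + 1.4×5.74)×5.74 = 73.79 ft²
P = b + 2y√(1+z²) = 4.82 + 2×5.74×√(1+1.4²) = 24.57 ft
R = A/P = 73.79/24.57 = 3.003 ft
n = (1.486/Q)·A·R^(2/3)·S^(1/2) = (1.486/773) × 73.79 × 2.082 × 0.09110 = 0.02690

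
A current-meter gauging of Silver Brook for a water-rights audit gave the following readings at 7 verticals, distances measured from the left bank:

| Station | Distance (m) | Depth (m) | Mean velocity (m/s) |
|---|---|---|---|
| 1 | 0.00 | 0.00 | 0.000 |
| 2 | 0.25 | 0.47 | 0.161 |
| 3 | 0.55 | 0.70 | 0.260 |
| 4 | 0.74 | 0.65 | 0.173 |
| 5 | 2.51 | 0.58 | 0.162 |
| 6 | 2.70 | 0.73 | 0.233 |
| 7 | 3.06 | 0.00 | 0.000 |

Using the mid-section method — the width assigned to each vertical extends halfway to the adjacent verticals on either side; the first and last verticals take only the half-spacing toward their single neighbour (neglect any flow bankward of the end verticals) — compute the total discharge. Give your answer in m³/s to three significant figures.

w_2 = (0.55 − 0.00)/2 = 0.275 m; q_2 = 0.161 × 0.47 × 0.275 = 0.02081 m³/s
w_3 = (0.74 − 0.25)/2 = 0.245 m; q_3 = 0.260 × 0.70 × 0.245 = 0.04459 m³/s
w_4 = (2.51 − 0.55)/2 = 0.98 m; q_4 = 0.173 × 0.65 × 0.98 = 0.1102 m³/s
w_5 = (2.70 − 0.74)/2 = 0.98 m; q_5 = 0.162 × 0.58 × 0.98 = 0.09208 m³/s
w_6 = (3.06 − 2.51)/2 = 0.275 m; q_6 = 0.233 × 0.73 × 0.275 = 0.04677 m³/s
Stations 1, 7 contribute zero (depth or velocity is 0).
Q = Σ qᵢ = 0.3145 m³/s

0.314 m³/s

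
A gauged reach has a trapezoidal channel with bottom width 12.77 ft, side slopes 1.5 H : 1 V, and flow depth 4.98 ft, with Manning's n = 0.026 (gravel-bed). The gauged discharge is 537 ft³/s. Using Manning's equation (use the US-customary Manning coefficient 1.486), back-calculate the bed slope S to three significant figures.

A = (b + z·y)·y = (12.77 + 1.5×4.98)×4.98 = 100.8 ft²
P = b + 2y√(1+z²) = 12.77 + 2×4.98×√(1+1.5²) = 30.73 ft
R = A/P = 100.8/30.73 = 3.280 ft
S = (Q·n / (1.486·A·R^(2/3)))² = (537×0.026 / (1.486×100.8×2.208))² = 0.001783

0.00178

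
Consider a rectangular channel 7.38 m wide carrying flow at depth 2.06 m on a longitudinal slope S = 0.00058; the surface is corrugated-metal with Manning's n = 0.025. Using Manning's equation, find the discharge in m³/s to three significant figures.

17.6 m³/s

A = b·y = 7.38 × 2.06 = 15.20 m²
P = b + 2y = 7.38 + 2×2.06 = 11.50 m
R = A/P = 15.20/11.50 = 1.322 m
Q = (1/n)·A·R^(2/3)·S^(1/2) = (1/0.025) × 15.20 × 1.322^(2/3) × 0.00058^(1/2) = 17.64 m³/s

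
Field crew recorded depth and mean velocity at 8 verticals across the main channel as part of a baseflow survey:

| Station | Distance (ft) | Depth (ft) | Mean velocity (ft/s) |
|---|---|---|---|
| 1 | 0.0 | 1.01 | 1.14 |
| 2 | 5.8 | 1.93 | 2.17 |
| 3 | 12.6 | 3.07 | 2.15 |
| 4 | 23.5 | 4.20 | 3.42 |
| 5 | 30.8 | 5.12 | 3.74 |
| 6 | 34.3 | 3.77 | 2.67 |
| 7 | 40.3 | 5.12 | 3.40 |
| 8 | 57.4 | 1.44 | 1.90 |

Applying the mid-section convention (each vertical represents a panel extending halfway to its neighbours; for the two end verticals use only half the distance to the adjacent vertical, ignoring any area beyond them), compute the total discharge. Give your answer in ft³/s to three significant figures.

w_1 = (5.8 − 0.0)/2 = 2.9 ft; q_1 = 1.14 × 1.01 × 2.9 = 3.339 ft³/s
w_2 = (12.6 − 0.0)/2 = 6.3 ft; q_2 = 2.17 × 1.93 × 6.3 = 26.39 ft³/s
w_3 = (23.5 − 5.8)/2 = 8.85 ft; q_3 = 2.15 × 3.07 × 8.85 = 58.41 ft³/s
w_4 = (30.8 − 12.6)/2 = 9.1 ft; q_4 = 3.42 × 4.20 × 9.1 = 130.7 ft³/s
w_5 = (34.3 − 23.5)/2 = 5.4 ft; q_5 = 3.74 × 5.12 × 5.4 = 103.4 ft³/s
w_6 = (40.3 − 30.8)/2 = 4.75 ft; q_6 = 2.67 × 3.77 × 4.75 = 47.81 ft³/s
w_7 = (57.4 − 34.3)/2 = 11.55 ft; q_7 = 3.40 × 5.12 × 11.55 = 201.1 ft³/s
w_8 = (57.4 − 40.3)/2 = 8.55 ft; q_8 = 1.90 × 1.44 × 8.55 = 23.39 ft³/s
Q = Σ qᵢ = 594.5 ft³/s

595 ft³/s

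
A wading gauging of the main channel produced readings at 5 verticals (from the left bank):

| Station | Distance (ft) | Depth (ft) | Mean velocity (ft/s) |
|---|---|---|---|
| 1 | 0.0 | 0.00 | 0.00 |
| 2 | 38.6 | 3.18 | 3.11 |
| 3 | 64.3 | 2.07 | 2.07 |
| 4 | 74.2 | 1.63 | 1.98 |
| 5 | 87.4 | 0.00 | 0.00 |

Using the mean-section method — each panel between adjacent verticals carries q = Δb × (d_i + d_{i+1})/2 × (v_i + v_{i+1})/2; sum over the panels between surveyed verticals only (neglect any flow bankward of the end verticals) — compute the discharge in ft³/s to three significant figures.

318 ft³/s

Panel 1-2: Δb = 38.6 ft, d̄ = (0.00+3.18)/2 = 1.59, v̄ = (0.00+3.11)/2 = 1.555 → q = 38.6×1.59×1.555 = 95.44 ft³/s
Panel 2-3: Δb = 25.7 ft, d̄ = (3.18+2.07)/2 = 2.625, v̄ = (3.11+2.07)/2 = 2.59 → q = 25.7×2.625×2.59 = 174.7 ft³/s
Panel 3-4: Δb = 9.9 ft, d̄ = (2.07+1.63)/2 = 1.85, v̄ = (2.07+1.98)/2 = 2.025 → q = 9.9×1.85×2.025 = 37.09 ft³/s
Panel 4-5: Δb = 13.2 ft, d̄ = (1.63+0.00)/2 = 0.815, v̄ = (1.98+0.00)/2 = 0.99 → q = 13.2×0.815×0.99 = 10.65 ft³/s
Q = Σ q = 317.9 ft³/s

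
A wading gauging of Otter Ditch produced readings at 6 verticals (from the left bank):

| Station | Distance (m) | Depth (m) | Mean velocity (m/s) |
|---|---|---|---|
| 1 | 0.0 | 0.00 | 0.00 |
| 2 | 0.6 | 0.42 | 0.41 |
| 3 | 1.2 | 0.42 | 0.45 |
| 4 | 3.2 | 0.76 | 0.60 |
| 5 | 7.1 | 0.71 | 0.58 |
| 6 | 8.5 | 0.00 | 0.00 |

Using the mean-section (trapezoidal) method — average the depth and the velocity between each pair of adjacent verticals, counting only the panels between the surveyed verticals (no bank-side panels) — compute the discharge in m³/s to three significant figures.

2.59 m³/s

Panel 1-2: Δb = 0.6 m, d̄ = (0.00+0.42)/2 = 0.21, v̄ = (0.00+0.41)/2 = 0.205 → q = 0.6×0.21×0.205 = 0.02583 m³/s
Panel 2-3: Δb = 0.6 m, d̄ = (0.42+0.42)/2 = 0.42, v̄ = (0.41+0.45)/2 = 0.43 → q = 0.6×0.42×0.43 = 0.1084 m³/s
Panel 3-4: Δb = 2 m, d̄ = (0.42+0.76)/2 = 0.59, v̄ = (0.45+0.60)/2 = 0.525 → q = 2×0.59×0.525 = 0.6195 m³/s
Panel 4-5: Δb = 3.9 m, d̄ = (0.76+0.71)/2 = 0.735, v̄ = (0.60+0.58)/2 = 0.59 → q = 3.9×0.735×0.59 = 1.691 m³/s
Panel 5-6: Δb = 1.4 m, d̄ = (0.71+0.00)/2 = 0.355, v̄ = (0.58+0.00)/2 = 0.29 → q = 1.4×0.355×0.29 = 0.1441 m³/s
Q = Σ q = 2.589 m³/s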